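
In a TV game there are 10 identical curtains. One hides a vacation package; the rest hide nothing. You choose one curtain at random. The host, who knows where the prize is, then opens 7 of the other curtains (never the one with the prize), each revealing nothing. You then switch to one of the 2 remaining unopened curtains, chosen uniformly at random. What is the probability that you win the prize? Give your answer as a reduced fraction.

Your original curtain holds the prize with probability 1/10, so the other 9 collectively hold it with probability 9/10.
The host can always find 7 empty curtains to open, so the reveals don't change that 9/10; it is now spread over the 2 remaining unopened curtains.
P(win by switching) = (9/10) · (1/2) = 9/20.

9/20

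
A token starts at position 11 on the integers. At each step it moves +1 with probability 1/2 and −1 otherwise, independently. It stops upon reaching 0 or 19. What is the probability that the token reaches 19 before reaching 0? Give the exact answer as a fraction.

With a fair step, P(i) = ½P(i−1) + ½P(i+1) with P(0)=0, P(19)=1 has the linear solution P(i) = i/19.
P(11) = 11/19.

11/19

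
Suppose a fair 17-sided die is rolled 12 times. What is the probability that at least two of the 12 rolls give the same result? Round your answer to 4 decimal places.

P(all 12 different) = 17/17 · 16/17 · ··· · 6/17 ≈ 0.0051.
P(at least two equal) = 1 − 0.0051 = 0.9949.

0.9949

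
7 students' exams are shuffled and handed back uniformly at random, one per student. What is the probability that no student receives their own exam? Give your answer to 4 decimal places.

0.3679

This is the derangement probability: permutations of 7 with no fixed point.
D(7) = 7! · (1 − 1/1! + 1/2! − ··· + (−1)^7/7!) = 1854.
P = 1854/5040 = 103/280 ≈ 0.3679.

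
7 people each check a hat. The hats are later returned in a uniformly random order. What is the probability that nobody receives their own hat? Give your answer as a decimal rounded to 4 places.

0.3679

This is the derangement probability: permutations of 7 with no fixed point.
D(7) = 7! · (1 − 1/1! + 1/2! − ··· + (−1)^7/7!) = 1854.
P = 1854/5040 = 103/280 ≈ 0.3679.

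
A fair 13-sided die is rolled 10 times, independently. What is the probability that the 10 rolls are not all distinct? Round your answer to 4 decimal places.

P(all 10 different) = 13/13 · 12/13 · ··· · 4/13 ≈ 0.0075.
P(at least two equal) = 1 − 0.0075 = 0.9925.

0.9925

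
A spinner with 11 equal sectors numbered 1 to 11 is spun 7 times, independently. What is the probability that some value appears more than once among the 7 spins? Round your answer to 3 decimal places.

0.915

P(all 7 different) = 11/11 · 10/11 · ··· · 5/11 ≈ 0.085.
P(at least two equal) = 1 − 0.085 = 0.915.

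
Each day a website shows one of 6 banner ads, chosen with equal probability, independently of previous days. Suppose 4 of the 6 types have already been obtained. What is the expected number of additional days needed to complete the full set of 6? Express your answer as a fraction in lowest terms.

9

Starting from 4 distinct types, each trial gives a new one with probability (6−i)/6 when i types are held, so the wait for the next new type is 6/(6−i).
E = 6/2 + 6/1 = 9.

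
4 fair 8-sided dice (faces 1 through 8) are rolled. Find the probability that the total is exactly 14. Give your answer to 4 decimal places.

0.0601

There are 8^4 = 4096 equally likely outcomes.
The number of ordered 4-tuples from {1,…,8} summing to 14 is 246.
P(sum = 14) = 246/4096 = 123/2048 ≈ 0.0601.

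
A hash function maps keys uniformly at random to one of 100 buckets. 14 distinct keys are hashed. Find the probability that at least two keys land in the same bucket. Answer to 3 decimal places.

It's easier to compute the probability that all 14 are distinct.
P(all distinct) = 100/100 · 99/100 · ··· · 87/100 ≈ 0.385.
So the probability of at least one match is 1 − 0.385 = 0.615.

0.615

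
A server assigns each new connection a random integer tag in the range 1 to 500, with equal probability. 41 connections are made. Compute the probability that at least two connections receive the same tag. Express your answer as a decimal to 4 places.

It's easier to compute the probability that all 41 are distinct.
P(all distinct) = 500/500 · 499/500 · ··· · 460/500 ≈ 0.1852.
So the probability of at least one match is 1 − 0.1852 = 0.8148.

0.8148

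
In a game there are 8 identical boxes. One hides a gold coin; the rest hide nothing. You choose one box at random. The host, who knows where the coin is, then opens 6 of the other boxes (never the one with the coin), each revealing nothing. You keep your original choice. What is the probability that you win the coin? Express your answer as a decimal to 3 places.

The host can always open 6 empty boxes regardless of your choice, so the reveals give no information about your original box.
P(win by staying) = 1/8 ≈ 0.125.

0.125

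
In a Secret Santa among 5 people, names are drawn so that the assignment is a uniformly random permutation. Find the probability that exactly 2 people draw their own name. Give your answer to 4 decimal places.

0.1667

Choose which 2 of the 5 are fixed: C(5,2) = 10 ways.
The remaining 3 must have no fixed point: D(3) = 2.
P = 10·2/120 = 1/6 ≈ 0.1667.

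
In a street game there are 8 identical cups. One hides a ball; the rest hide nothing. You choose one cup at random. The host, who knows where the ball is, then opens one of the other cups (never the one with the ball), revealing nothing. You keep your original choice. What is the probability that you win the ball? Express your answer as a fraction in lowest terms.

The host can always open an empty cup regardless of your choice, so this gives no information about your original cup.
P(win by staying) = 1/8.

1/8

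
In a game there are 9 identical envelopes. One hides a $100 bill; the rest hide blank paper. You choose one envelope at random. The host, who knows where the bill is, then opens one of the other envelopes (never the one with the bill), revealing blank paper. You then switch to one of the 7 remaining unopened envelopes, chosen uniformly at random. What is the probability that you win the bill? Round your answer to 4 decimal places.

0.1270

Your original envelope holds the bill with probability 1/9, so the other 8 collectively hold it with probability 8/9.
The host can always find an empty envelope to open, so this doesn't change that 8/9; it is now spread over the 7 remaining unopened envelopes.
P(win by switching) = (8/9) · (1/7) = 8/63 ≈ 0.1270.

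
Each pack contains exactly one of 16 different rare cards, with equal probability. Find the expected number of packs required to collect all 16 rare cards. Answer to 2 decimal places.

54.09

After i distinct types are collected, each trial gives a new one with probability (16−i)/16, so the expected wait for the next new type is 16/(16−i).
E = 16/16 + 16/15 + 16/14 + 16/13 + 16/12 + 16/11 + 16/10 + 16/9 + 16/8 + 16/7 + 16/6 + 16/5 + 16/4 + 16/3 + 16/2 + 16/1 = 2436559/45045 ≈ 54.09.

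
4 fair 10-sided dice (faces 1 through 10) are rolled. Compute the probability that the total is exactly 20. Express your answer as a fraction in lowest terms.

633/10000

There are 10^4 = 10000 equally likely outcomes.
The number of ordered 4-tuples from {1,…,10} summing to 20 is 633.
P(sum = 20) = 633/10000.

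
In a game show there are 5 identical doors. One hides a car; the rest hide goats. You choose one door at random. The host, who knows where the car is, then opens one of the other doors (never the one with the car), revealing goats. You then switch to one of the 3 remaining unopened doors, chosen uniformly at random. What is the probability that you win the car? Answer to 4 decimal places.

0.2667

Your original door holds the car with probability 1/5, so the other 4 collectively hold it with probability 4/5.
The host can always find an empty door to open, so this doesn't change that 4/5; it is now spread over the 3 remaining unopened doors.
P(win by switching) = (4/5) · (1/3) = 4/15 ≈ 0.2667.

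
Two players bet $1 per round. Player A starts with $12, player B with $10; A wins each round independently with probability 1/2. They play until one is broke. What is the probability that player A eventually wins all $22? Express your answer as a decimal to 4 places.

With a fair step, P(i) = ½P(i−1) + ½P(i+1) with P(0)=0, P(22)=1 has the linear solution P(i) = i/22.
P(12) = 12/22 = 6/11 ≈ 0.5455.

0.5455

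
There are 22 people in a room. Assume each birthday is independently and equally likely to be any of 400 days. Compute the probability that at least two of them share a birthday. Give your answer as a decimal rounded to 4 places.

It's easier to compute the probability that all 22 are distinct.
P(all distinct) = 400/400 · 399/400 · ··· · 379/400 ≈ 0.5554.
So the probability of at least one match is 1 − 0.5554 = 0.4446.

0.4446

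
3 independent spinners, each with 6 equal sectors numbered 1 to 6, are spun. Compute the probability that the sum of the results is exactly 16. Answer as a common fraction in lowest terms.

1/36

There are 6^3 = 216 equally likely outcomes.
The number of ordered 3-tuples from {1,…,6} summing to 16 is 6.
P(sum = 16) = 6/216 = 1/36.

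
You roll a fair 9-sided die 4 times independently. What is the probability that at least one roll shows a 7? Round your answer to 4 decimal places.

0.3757

P(no roll shows a 7) = (8/9)^4 ≈ 0.6243.
P(at least one) = 1 − 0.6243 = 0.3757.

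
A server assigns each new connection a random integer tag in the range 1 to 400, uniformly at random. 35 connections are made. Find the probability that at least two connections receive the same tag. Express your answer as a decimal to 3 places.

0.784

It's easier to compute the probability that all 35 are distinct.
P(all distinct) = 400/400 · 399/400 · ··· · 366/400 ≈ 0.216.
So the probability of at least one match is 1 − 0.216 = 0.784.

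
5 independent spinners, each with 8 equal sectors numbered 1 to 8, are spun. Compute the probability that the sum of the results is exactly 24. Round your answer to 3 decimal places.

0.073

There are 8^5 = 32768 equally likely outcomes.
The number of ordered 5-tuples from {1,…,8} summing to 24 is 2380.
P(sum = 24) = 2380/32768 = 595/8192 ≈ 0.073.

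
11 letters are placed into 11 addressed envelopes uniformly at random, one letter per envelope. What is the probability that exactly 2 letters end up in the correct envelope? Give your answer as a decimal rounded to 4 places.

0.1839

Choose which 2 of the 11 are fixed: C(11,2) = 55 ways.
The remaining 9 must have no fixed point: D(9) = 133496.
P = 55·133496/39916800 = 16687/90720 ≈ 0.1839.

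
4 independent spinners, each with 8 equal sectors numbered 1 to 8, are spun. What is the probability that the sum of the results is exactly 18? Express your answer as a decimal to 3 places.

There are 8^4 = 4096 equally likely outcomes.
The number of ordered 4-tuples from {1,…,8} summing to 18 is 344.
P(sum = 18) = 344/4096 = 43/512 ≈ 0.084.

0.084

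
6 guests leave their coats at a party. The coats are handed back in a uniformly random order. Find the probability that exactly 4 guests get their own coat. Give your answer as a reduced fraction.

1/48

Choose which 4 of the 6 are fixed: C(6,4) = 15 ways.
The remaining 2 must have no fixed point: D(2) = 1.
P = 15·1/720 = 1/48.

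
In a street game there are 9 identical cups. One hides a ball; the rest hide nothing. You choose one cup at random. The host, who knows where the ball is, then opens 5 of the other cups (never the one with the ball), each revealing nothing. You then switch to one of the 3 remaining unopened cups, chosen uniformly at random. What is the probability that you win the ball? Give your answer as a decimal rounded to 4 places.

0.2963

Your original cup holds the ball with probability 1/9, so the other 8 collectively hold it with probability 8/9.
The host can always find 5 empty cups to open, so the reveals don't change that 8/9; it is now spread over the 3 remaining unopened cups.
P(win by switching) = (8/9) · (1/3) = 8/27 ≈ 0.2963.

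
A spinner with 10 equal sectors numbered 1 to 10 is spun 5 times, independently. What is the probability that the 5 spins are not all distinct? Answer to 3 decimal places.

P(all 5 different) = 10/10 · 9/10 · ··· · 6/10 ≈ 0.302.
P(at least two equal) = 1 − 0.302 = 0.698.

0.698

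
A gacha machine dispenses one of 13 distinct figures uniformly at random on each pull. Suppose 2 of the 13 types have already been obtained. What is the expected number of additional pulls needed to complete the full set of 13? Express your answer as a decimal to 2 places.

Starting from 2 distinct types, each trial gives a new one with probability (13−i)/13 when i types are held, so the wait for the next new type is 13/(13−i).
E = 13/11 + 13/10 + 13/9 + 13/8 + 13/7 + 13/6 + 13/5 + 13/4 + 13/3 + 13/2 + 13/1 = 1088243/27720 ≈ 39.26.

39.26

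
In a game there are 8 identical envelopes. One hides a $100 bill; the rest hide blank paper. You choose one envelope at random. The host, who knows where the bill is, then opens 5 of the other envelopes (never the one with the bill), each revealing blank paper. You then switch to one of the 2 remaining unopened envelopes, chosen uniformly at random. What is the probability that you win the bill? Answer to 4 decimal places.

0.4375

Your original envelope holds the bill with probability 1/8, so the other 7 collectively hold it with probability 7/8.
The host can always find 5 empty envelopes to open, so the reveals don't change that 7/8; it is now spread over the 2 remaining unopened envelopes.
P(win by switching) = (7/8) · (1/2) = 7/16 ≈ 0.4375.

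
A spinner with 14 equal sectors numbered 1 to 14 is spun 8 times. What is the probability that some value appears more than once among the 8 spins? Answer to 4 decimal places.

P(all 8 different) = 14/14 · 13/14 · ··· · 7/14 ≈ 0.0820.
P(at least two equal) = 1 − 0.0820 = 0.9180.

0.9180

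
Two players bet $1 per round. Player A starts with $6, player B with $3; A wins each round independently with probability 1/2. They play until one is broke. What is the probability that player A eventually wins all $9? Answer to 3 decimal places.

With a fair step, P(i) = ½P(i−1) + ½P(i+1) with P(0)=0, P(9)=1 has the linear solution P(i) = i/9.
P(6) = 6/9 = 2/3 ≈ 0.667.

0.667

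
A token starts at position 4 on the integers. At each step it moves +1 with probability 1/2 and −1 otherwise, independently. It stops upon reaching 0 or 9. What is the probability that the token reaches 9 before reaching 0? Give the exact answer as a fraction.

With a fair step, P(i) = ½P(i−1) + ½P(i+1) with P(0)=0, P(9)=1 has the linear solution P(i) = i/9.
P(4) = 4/9.

4/9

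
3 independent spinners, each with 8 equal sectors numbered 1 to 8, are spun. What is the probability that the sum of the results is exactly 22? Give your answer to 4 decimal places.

There are 8^3 = 512 equally likely outcomes.
The number of ordered 3-tuples from {1,…,8} summing to 22 is 6.
P(sum = 22) = 6/512 = 3/256 ≈ 0.0117.

0.0117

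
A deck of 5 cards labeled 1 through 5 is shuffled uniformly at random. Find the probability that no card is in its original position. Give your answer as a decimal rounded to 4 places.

This is the derangement probability: permutations of 5 with no fixed point.
D(5) = 5! · (1 − 1/1! + 1/2! − ··· + (−1)^5/5!) = 44.
P = 44/120 = 11/30 ≈ 0.3667.

0.3667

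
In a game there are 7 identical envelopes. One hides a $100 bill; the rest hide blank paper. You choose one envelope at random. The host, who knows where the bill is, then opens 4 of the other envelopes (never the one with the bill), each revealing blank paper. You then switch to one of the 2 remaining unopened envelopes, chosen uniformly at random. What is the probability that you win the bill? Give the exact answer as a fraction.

Your original envelope holds the bill with probability 1/7, so the other 6 collectively hold it with probability 6/7.
The host can always find 4 empty envelopes to open, so the reveals don't change that 6/7; it is now spread over the 2 remaining unopened envelopes.
P(win by switching) = (6/7) · (1/2) = 3/7.

3/7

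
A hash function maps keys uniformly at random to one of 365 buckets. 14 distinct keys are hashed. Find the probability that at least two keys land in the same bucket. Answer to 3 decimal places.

0.223

It's easier to compute the probability that all 14 are distinct.
P(all distinct) = 365/365 · 364/365 · ··· · 352/365 ≈ 0.777.
So the probability of at least one match is 1 − 0.777 = 0.223.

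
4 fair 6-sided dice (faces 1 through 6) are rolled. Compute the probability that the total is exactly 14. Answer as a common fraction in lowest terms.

73/648

There are 6^4 = 1296 equally likely outcomes.
The number of ordered 4-tuples from {1,…,6} summing to 14 is 146.
P(sum = 14) = 146/1296 = 73/648.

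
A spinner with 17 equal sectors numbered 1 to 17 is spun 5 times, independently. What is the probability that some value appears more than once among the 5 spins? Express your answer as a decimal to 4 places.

0.4770

P(all 5 different) = 17/17 · 16/17 · ··· · 13/17 ≈ 0.5230.
P(at least two equal) = 1 − 0.5230 = 0.4770.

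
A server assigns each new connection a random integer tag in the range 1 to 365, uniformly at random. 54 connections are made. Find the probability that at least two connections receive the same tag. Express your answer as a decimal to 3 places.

It's easier to compute the probability that all 54 are distinct.
P(all distinct) = 365/365 · 364/365 · ··· · 312/365 ≈ 0.016.
So the probability of at least one match is 1 − 0.016 = 0.984.

0.984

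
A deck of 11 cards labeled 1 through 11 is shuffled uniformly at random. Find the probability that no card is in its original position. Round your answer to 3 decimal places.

This is the derangement probability: permutations of 11 with no fixed point.
D(11) = 11! · (1 − 1/1! + 1/2! − ··· + (−1)^11/11!) = 14684570.
P = 14684570/39916800 = 1468457/3991680 ≈ 0.368.

0.368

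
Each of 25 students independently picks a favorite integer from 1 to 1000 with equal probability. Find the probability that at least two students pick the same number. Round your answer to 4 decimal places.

It's easier to compute the probability that all 25 are distinct.
P(all distinct) = 1000/1000 · 999/1000 · ··· · 976/1000 ≈ 0.7390.
So the probability of at least one match is 1 − 0.7390 = 0.2610.

0.2610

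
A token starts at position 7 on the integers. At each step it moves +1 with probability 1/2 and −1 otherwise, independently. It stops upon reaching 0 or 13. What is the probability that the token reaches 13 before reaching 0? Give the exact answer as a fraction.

With a fair step, P(i) = ½P(i−1) + ½P(i+1) with P(0)=0, P(13)=1 has the linear solution P(i) = i/13.
P(7) = 7/13.

7/13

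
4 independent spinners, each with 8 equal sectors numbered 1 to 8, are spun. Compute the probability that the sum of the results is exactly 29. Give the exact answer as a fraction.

5/1024

There are 8^4 = 4096 equally likely outcomes.
The number of ordered 4-tuples from {1,…,8} summing to 29 is 20.
P(sum = 29) = 20/4096 = 5/1024.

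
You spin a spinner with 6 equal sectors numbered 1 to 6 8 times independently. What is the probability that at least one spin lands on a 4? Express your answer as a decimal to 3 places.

0.767

P(no spin lands on a 4) = (5/6)^8 ≈ 0.233.
P(at least one) = 1 − 0.233 = 0.767.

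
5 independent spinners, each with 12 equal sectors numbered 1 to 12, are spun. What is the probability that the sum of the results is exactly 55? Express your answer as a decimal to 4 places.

There are 12^5 = 248832 equally likely outcomes.
The number of ordered 5-tuples from {1,…,12} summing to 55 is 126.
P(sum = 55) = 126/248832 = 7/13824 ≈ 0.0005.

0.0005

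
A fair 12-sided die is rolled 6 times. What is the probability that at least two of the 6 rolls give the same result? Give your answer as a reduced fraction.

1343/1728

P(all 6 different) = 12/12 · 11/12 · ··· · 7/12 = 385/1728.
P(at least two equal) = 1 − 385/1728 = 1343/1728.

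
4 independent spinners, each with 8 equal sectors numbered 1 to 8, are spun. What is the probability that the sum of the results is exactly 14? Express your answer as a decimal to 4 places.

0.0601

There are 8^4 = 4096 equally likely outcomes.
The number of ordered 4-tuples from {1,…,8} summing to 14 is 246.
P(sum = 14) = 246/4096 = 123/2048 ≈ 0.0601.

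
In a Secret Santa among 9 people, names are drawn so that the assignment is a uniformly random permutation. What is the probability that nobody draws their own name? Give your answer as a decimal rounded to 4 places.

This is the derangement probability: permutations of 9 with no fixed point.
D(9) = 9! · (1 − 1/1! + 1/2! − ··· + (−1)^9/9!) = 133496.
P = 133496/362880 = 16687/45360 ≈ 0.3679.

0.3679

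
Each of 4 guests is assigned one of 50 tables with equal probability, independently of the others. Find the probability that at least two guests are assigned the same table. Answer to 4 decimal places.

It's easier to compute the probability that all 4 are distinct.
P(all distinct) = 50/50 · 49/50 · ··· · 47/50 ≈ 0.8844.
So the probability of at least one match is 1 − 0.8844 = 0.1156.

0.1156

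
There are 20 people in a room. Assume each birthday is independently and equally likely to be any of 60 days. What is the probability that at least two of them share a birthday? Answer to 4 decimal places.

0.9721

It's easier to compute the probability that all 20 are distinct.
P(all distinct) = 60/60 · 59/60 · ··· · 41/60 ≈ 0.0279.
So the probability of at least one match is 1 − 0.0279 = 0.9721.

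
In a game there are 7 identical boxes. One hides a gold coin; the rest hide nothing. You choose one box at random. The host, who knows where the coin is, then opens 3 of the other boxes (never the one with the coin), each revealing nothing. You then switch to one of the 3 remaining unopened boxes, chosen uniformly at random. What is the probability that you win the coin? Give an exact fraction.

Your original box holds the coin with probability 1/7, so the other 6 collectively hold it with probability 6/7.
The host can always find 3 empty boxes to open, so the reveals don't change that 6/7; it is now spread over the 3 remaining unopened boxes.
P(win by switching) = (6/7) · (1/3) = 2/7.

2/7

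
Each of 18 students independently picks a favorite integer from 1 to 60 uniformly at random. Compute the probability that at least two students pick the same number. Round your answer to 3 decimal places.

0.942

It's easier to compute the probability that all 18 are distinct.
P(all distinct) = 60/60 · 59/60 · ··· · 43/60 ≈ 0.058.
So the probability of at least one match is 1 − 0.058 = 0.942.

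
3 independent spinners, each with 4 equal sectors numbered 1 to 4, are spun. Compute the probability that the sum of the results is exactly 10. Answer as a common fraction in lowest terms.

3/32

There are 4^3 = 64 equally likely outcomes.
The number of ordered 3-tuples from {1,…,4} summing to 10 is 6.
P(sum = 10) = 6/64 = 3/32.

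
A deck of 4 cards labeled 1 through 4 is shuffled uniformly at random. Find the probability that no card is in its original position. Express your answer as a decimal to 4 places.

0.3750

This is the derangement probability: permutations of 4 with no fixed point.
D(4) = 4! · (1 − 1/1! + 1/2! − ··· + (−1)^4/4!) = 9.
P = 9/24 = 3/8 ≈ 0.3750.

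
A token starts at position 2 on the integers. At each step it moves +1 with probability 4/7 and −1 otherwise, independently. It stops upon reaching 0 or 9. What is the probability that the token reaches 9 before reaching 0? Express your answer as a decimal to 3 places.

0.473

Let r = q/p = (3/7)/(4/7) = 3/4. The recurrence P(i) = p·P(i+1) + q·P(i−1) with P(0)=0, P(9)=1 gives P(i) = (1 − r^i)/(1 − r^9).
P(2) = (1 − (3/4)^2) / (1 − (3/4)^9) = 114688/242461 ≈ 0.473.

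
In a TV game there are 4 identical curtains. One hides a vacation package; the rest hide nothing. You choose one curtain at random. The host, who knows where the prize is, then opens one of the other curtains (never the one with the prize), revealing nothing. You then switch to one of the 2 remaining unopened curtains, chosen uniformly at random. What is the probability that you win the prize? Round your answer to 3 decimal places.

0.375

Your original curtain holds the prize with probability 1/4, so the other 3 collectively hold it with probability 3/4.
The host can always find an empty curtain to open, so this doesn't change that 3/4; it is now spread over the 2 remaining unopened curtains.
P(win by switching) = (3/4) · (1/2) = 3/8 ≈ 0.375.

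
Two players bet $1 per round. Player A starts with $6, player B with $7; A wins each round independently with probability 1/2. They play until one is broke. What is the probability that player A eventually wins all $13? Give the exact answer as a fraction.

With a fair step, P(i) = ½P(i−1) + ½P(i+1) with P(0)=0, P(13)=1 has the linear solution P(i) = i/13.
P(6) = 6/13.

6/13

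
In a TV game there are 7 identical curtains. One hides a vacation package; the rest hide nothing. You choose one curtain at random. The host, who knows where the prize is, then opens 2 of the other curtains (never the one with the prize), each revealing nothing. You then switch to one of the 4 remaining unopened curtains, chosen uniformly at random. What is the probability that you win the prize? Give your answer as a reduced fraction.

3/14

Your original curtain holds the prize with probability 1/7, so the other 6 collectively hold it with probability 6/7.
The host can always find 2 empty curtains to open, so the reveals don't change that 6/7; it is now spread over the 4 remaining unopened curtains.
P(win by switching) = (6/7) · (1/4) = 3/14.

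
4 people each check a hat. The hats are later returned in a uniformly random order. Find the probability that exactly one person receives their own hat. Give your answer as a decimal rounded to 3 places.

0.333

Choose which one is fixed: C(4,1) = 4 ways.
The remaining 3 must have no fixed point: D(3) = 2.
P = 4·2/24 = 1/3 ≈ 0.333.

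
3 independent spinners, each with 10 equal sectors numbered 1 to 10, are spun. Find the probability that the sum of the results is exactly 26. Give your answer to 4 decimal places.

0.0150

There are 10^3 = 1000 equally likely outcomes.
The number of ordered 3-tuples from {1,…,10} summing to 26 is 15.
P(sum = 26) = 15/1000 = 3/200 ≈ 0.0150.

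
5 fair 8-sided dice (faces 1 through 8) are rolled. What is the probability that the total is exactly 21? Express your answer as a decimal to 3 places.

There are 8^5 = 32768 equally likely outcomes.
The number of ordered 5-tuples from {1,…,8} summing to 21 is 2380.
P(sum = 21) = 2380/32768 = 595/8192 ≈ 0.073.

0.073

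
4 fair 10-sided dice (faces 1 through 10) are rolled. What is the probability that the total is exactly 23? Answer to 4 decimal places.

There are 10^4 = 10000 equally likely outcomes.
The number of ordered 4-tuples from {1,…,10} summing to 23 is 660.
P(sum = 23) = 660/10000 = 33/500 ≈ 0.0660.

0.0660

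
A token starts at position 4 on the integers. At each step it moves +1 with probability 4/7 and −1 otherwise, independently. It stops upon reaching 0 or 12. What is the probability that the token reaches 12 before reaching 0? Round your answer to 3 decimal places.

0.706

Let r = q/p = (3/7)/(4/7) = 3/4. The recurrence P(i) = p·P(i+1) + q·P(i−1) with P(0)=0, P(12)=1 gives P(i) = (1 − r^i)/(1 − r^12).
P(4) = (1 − (3/4)^4) / (1 − (3/4)^12) = 65536/92833 ≈ 0.706.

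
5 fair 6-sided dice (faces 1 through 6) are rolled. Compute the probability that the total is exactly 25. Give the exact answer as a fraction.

7/432

There are 6^5 = 7776 equally likely outcomes.
The number of ordered 5-tuples from {1,…,6} summing to 25 is 126.
P(sum = 25) = 126/7776 = 7/432.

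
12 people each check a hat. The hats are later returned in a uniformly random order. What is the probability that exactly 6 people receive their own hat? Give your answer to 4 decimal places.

Choose which 6 of the 12 are fixed: C(12,6) = 924 ways.
The remaining 6 must have no fixed point: D(6) = 265.
P = 924·265/479001600 = 53/103680 ≈ 0.0005.

0.0005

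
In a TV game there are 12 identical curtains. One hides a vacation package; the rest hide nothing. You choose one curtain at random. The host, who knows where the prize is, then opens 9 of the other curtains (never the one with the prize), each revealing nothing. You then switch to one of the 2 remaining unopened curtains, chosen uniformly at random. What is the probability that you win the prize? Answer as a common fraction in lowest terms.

Your original curtain holds the prize with probability 1/12, so the other 11 collectively hold it with probability 11/12.
The host can always find 9 empty curtains to open, so the reveals don't change that 11/12; it is now spread over the 2 remaining unopened curtains.
P(win by switching) = (11/12) · (1/2) = 11/24.

11/24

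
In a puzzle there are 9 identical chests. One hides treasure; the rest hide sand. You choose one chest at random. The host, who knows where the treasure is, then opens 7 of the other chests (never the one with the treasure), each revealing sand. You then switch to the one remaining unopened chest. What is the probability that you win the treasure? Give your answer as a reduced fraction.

8/9

Your original chest holds the treasure with probability 1/9, so the other 8 collectively hold it with probability 8/9.
The host can always find 7 empty chests to open, so the reveals don't change that 8/9; it is now spread over the 1 remaining unopened chest.
P(win by switching) = (8/9) · (1/1) = 8/9.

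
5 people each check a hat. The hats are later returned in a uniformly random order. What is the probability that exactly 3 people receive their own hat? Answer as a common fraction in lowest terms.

1/12

Choose which 3 of the 5 are fixed: C(5,3) = 10 ways.
The remaining 2 must have no fixed point: D(2) = 1.
P = 10·1/120 = 1/12.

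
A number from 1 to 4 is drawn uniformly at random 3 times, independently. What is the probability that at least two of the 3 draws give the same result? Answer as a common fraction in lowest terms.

5/8

P(all 3 different) = 4/4 · 3/4 · ··· · 2/4 = 3/8.
P(at least two equal) = 1 − 3/8 = 5/8.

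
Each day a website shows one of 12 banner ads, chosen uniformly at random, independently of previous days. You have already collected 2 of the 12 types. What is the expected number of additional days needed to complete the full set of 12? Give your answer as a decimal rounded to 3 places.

Starting from 2 distinct types, each trial gives a new one with probability (12−i)/12 when i types are held, so the wait for the next new type is 12/(12−i).
E = 12/10 + 12/9 + 12/8 + 12/7 + 12/6 + 12/5 + 12/4 + 12/3 + 12/2 + 12/1 = 7381/210 ≈ 35.148.

35.148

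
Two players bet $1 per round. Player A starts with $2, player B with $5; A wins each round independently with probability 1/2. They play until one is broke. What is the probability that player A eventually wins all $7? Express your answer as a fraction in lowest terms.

With a fair step, P(i) = ½P(i−1) + ½P(i+1) with P(0)=0, P(7)=1 has the linear solution P(i) = i/7.
P(2) = 2/7.

2/7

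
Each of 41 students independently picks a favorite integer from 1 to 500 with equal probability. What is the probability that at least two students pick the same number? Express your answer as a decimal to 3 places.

It's easier to compute the probability that all 41 are distinct.
P(all distinct) = 500/500 · 499/500 · ··· · 460/500 ≈ 0.185.
So the probability of at least one match is 1 − 0.185 = 0.815.

0.815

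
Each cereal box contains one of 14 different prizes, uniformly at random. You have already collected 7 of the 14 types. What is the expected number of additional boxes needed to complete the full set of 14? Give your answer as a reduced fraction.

Starting from 7 distinct types, each trial gives a new one with probability (14−i)/14 when i types are held, so the wait for the next new type is 14/(14−i).
E = 14/7 + 14/6 + 14/5 + 14/4 + 14/3 + 14/2 + 14/1 = 363/10.

363/10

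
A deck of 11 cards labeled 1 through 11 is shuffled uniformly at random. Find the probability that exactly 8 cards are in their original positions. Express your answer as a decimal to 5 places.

Choose which 8 of the 11 are fixed: C(11,8) = 165 ways.
The remaining 3 must have no fixed point: D(3) = 2.
P = 165·2/39916800 = 1/120960 ≈ 0.00001.

0.00001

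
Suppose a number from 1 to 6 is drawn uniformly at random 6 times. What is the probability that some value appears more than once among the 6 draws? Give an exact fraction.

319/324

P(all 6 different) = 6/6 · 5/6 · ··· · 1/6 = 5/324.
P(at least two equal) = 1 − 5/324 = 319/324.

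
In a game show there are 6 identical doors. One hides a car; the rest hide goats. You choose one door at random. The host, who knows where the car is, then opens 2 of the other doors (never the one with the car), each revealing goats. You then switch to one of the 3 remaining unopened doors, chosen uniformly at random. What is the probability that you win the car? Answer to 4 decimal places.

0.2778

Your original door holds the car with probability 1/6, so the other 5 collectively hold it with probability 5/6.
The host can always find 2 empty doors to open, so the reveals don't change that 5/6; it is now spread over the 3 remaining unopened doors.
P(win by switching) = (5/6) · (1/3) = 5/18 ≈ 0.2778.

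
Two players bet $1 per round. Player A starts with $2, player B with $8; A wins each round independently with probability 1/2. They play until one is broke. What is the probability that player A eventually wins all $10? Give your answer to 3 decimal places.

0.200

With a fair step, P(i) = ½P(i−1) + ½P(i+1) with P(0)=0, P(10)=1 has the linear solution P(i) = i/10.
P(2) = 2/10 = 1/5 ≈ 0.200.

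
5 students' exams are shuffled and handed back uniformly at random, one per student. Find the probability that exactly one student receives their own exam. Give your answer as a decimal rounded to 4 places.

0.3750

Choose which one is fixed: C(5,1) = 5 ways.
The remaining 4 must have no fixed point: D(4) = 9.
P = 5·9/120 = 3/8 ≈ 0.3750.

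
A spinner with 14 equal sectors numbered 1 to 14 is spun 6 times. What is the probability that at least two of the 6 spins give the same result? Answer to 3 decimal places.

P(all 6 different) = 14/14 · 13/14 · ··· · 9/14 ≈ 0.287.
P(at least two equal) = 1 − 0.287 = 0.713.

0.713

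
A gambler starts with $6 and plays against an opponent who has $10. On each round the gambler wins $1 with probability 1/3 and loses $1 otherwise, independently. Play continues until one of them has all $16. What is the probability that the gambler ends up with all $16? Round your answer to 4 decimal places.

Let r = q/p = (2/3)/(1/3) = 2. The recurrence P(i) = p·P(i+1) + q·P(i−1) with P(0)=0, P(16)=1 gives P(i) = (1 − r^i)/(1 − r^16).
P(6) = (1 − (2)^6) / (1 − (2)^16) = 21/21845 ≈ 0.0010.

0.0010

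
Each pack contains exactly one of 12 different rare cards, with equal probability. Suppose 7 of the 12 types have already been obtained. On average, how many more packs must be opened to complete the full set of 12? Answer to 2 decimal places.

27.40

Starting from 7 distinct types, each trial gives a new one with probability (12−i)/12 when i types are held, so the wait for the next new type is 12/(12−i).
E = 12/5 + 12/4 + 12/3 + 12/2 + 12/1 = 137/5 ≈ 27.40.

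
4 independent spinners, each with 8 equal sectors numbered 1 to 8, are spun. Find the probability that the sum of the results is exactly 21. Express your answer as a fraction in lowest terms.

71/1024

There are 8^4 = 4096 equally likely outcomes.
The number of ordered 4-tuples from {1,…,8} summing to 21 is 284.
P(sum = 21) = 284/4096 = 71/1024.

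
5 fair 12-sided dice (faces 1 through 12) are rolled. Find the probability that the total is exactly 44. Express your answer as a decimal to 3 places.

0.018

There are 12^5 = 248832 equally likely outcomes.
The number of ordered 5-tuples from {1,…,12} summing to 44 is 4495.
P(sum = 44) = 4495/248832 ≈ 0.018.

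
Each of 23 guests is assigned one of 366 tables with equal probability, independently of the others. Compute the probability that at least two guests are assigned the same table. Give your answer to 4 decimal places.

0.5063

It's easier to compute the probability that all 23 are distinct.
P(all distinct) = 366/366 · 365/366 · ··· · 344/366 ≈ 0.4937.
So the probability of at least one match is 1 − 0.4937 = 0.5063.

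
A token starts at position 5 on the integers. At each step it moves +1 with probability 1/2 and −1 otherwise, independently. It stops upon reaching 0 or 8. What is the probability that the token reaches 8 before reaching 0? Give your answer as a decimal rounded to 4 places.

0.6250

With a fair step, P(i) = ½P(i−1) + ½P(i+1) with P(0)=0, P(8)=1 has the linear solution P(i) = i/8.
P(5) = 5/8 ≈ 0.6250.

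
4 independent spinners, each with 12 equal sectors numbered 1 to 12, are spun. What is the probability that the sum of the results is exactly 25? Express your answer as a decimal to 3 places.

There are 12^4 = 20736 equally likely outcomes.
The number of ordered 4-tuples from {1,…,12} summing to 25 is 1144.
P(sum = 25) = 1144/20736 = 143/2592 ≈ 0.055.

0.055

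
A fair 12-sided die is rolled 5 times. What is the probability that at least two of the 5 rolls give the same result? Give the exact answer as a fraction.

P(all 5 different) = 12/12 · 11/12 · ··· · 8/12 = 55/144.
P(at least two equal) = 1 − 55/144 = 89/144.

89/144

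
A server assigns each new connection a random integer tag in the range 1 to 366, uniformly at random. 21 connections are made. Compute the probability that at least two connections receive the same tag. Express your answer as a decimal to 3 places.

0.443

It's easier to compute the probability that all 21 are distinct.
P(all distinct) = 366/366 · 365/366 · ··· · 346/366 ≈ 0.557.
So the probability of at least one match is 1 − 0.557 = 0.443.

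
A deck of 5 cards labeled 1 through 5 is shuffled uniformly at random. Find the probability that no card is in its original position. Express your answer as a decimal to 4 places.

0.3667

This is the derangement probability: permutations of 5 with no fixed point.
D(5) = 5! · (1 − 1/1! + 1/2! − ··· + (−1)^5/5!) = 44.
P = 44/120 = 11/30 ≈ 0.3667.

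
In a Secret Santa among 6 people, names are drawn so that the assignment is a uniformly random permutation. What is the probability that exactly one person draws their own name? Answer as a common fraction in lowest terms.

Choose which one is fixed: C(6,1) = 6 ways.
The remaining 5 must have no fixed point: D(5) = 44.
P = 6·44/720 = 11/30.

11/30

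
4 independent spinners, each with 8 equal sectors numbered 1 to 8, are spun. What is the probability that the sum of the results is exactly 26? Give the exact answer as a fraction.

21/1024

There are 8^4 = 4096 equally likely outcomes.
The number of ordered 4-tuples from {1,…,8} summing to 26 is 84.
P(sum = 26) = 84/4096 = 21/1024.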